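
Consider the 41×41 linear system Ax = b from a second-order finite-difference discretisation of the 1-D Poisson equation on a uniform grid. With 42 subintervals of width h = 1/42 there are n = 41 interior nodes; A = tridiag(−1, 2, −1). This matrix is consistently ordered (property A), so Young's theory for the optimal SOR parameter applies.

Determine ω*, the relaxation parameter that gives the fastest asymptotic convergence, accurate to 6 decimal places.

ω* = 1.860932

ρ_J = max_k |cos(kπ/42)| = cos(π/42) = 0.997204
√(1 − cos²(π/42)) = sin(π/42) ≈ 0.0747301.
[ω*] 2 ÷ (1 + 0.0747301) = 2 ÷ 1.0747301 = 1.860932.
ρ(B_{ω*}) = ω*−1 = 0.860932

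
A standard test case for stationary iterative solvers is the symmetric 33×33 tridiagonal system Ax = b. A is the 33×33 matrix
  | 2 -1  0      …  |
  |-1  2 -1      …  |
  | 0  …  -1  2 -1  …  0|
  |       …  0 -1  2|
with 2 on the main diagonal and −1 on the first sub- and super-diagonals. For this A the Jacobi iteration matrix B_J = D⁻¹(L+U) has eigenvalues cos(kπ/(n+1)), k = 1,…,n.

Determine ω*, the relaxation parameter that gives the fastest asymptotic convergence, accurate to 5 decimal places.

½·tridiag(1,0,1) at n=33: λ_k = cos(kπ/34); max |λ| at k=1 ⇒ ρ_J = cos(π/34) ≈ 0.99573.
√(1−ρ_J²) simplifies to sin(π/34) = 0.092268.
ω* = 2/(1+0.092268) = 1.83105
Hence ρ(B_{ω*}) = 1.83105 − 1 = 0.83105.

ω* = 1.83105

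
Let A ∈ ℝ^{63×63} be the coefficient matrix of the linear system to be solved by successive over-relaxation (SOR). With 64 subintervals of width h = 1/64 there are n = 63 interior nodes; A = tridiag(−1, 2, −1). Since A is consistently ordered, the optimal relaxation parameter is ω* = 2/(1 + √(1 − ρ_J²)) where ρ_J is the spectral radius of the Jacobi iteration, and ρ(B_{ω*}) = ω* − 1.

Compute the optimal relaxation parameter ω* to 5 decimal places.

½·tridiag(1,0,1) at n=63: λ_k = cos(kπ/64); max |λ| at k=1 ⇒ ρ_J = cos(π/64) ≈ 0.99880.
√(1 − cos²(π/64)) = sin(π/64) ≈ 0.049068.
[ω*] 2 ÷ (1 + 0.049068) = 2 ÷ 1.049068 = 1.90645.
and ρ(B_{ω*}) = 1.90645 − 1 = 0.90645.

ω* = 1.90645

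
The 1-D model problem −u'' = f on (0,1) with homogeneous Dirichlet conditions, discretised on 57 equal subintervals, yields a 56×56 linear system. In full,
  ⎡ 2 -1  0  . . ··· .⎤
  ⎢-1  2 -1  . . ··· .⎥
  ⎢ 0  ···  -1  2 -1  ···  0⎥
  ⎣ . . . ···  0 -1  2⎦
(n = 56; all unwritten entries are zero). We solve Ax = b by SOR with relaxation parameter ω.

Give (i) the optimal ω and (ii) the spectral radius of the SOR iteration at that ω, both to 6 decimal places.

B_J for the 56×56 system has eigenvalues cos(kπ/57); ρ_J = cos(π/57) = 0.998482.
√(1−ρ_J²) simplifies to sin(π/57) = 0.0550878.
So ω* = 2/1.0550878 = 1.895577 (Young).
ρ_SOR = ω* − 1 ≈ 0.895577.

ω* = 1.895577, ρ_SOR = 0.895577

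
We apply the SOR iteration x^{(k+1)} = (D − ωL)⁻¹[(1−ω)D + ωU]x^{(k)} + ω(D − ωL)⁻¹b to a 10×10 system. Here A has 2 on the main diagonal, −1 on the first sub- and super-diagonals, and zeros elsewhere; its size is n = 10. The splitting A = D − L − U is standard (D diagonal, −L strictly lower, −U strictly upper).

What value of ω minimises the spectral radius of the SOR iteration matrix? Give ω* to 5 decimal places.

spectrum of D⁻¹(L+U) = {cos(kπ/11) : 1≤k≤10}; ρ_J = cos(π/11) = 0.95949.
root = sin(π/11) = 0.281733  (since 1−cos² = sin²).
So ω* = 2/1.281733 = 1.56039 (Young).
ρ(B_{ω*}) = ω*−1 = 0.56039

ω* = 1.56039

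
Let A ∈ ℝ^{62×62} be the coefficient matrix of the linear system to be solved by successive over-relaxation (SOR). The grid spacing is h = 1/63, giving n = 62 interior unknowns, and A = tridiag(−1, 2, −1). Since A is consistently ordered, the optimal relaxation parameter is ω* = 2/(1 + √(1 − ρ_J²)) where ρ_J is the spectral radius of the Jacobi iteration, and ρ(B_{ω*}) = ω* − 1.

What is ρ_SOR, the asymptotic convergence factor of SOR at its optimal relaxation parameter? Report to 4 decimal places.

ρ_SOR = 0.9050

[ρ_J] n=62: ρ(B_J) = cos(π/(n+1)) = cos(π/63) = 0.9988.
root = sin(π/63) = 0.04985  (since 1−cos² = sin²).
[ω*] 2 ÷ (1 + 0.04985) = 2 ÷ 1.04985 = 1.9050.
Hence ρ(B_{ω*}) = 1.9050 − 1 = 0.9050.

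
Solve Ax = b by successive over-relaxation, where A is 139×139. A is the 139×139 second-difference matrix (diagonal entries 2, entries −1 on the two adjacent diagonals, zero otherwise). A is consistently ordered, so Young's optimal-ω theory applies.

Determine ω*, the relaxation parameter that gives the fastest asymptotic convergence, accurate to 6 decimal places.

B_J for the 139×139 system has eigenvalues cos(kπ/140); ρ_J = cos(π/140) = 0.999748.
√(1−ρ_J²) simplifies to sin(π/140) = 0.0224381.
ω* = 2/(1+0.0224381) = 1.956109
and ρ(B_{ω*}) = 1.956109 − 1 = 0.956109.

ω* = 1.956109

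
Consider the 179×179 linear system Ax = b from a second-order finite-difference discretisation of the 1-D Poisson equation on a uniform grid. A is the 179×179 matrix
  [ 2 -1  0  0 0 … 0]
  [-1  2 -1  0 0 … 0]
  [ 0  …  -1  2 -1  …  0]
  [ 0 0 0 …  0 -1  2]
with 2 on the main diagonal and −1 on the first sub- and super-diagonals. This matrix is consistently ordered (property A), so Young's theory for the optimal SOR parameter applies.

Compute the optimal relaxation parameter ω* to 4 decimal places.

B_J for the 179×179 system has eigenvalues cos(kπ/180); ρ_J = cos(π/180) = 0.9998.
root = sin(π/180) = 0.01745  (since 1−cos² = sin²).
ω* = 2 / (1 + 0.01745) = 2 / 1.01745 ≈ 1.9657.
[ρ_SOR] ω* − 1 = 0.9657.

ω* = 1.9657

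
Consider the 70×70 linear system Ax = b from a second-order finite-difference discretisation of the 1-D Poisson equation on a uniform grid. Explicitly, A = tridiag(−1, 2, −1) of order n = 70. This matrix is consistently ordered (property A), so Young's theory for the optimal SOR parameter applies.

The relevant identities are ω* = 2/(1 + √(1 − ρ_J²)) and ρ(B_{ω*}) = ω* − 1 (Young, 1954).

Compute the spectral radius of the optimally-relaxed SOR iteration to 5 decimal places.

ρ_J = max_k |cos(kπ/71)| = cos(π/71) = 0.99902
√(1−ρ_J²) = |sin(π/71)| = 0.044233
Then 2/(1+√(1−ρ_J²)) = 2/(1+0.044233); ω* = 2/1.044233 = 1.91528.
ρ_SOR = ω* − 1 ≈ 0.91528.

ρ_SOR = 0.91528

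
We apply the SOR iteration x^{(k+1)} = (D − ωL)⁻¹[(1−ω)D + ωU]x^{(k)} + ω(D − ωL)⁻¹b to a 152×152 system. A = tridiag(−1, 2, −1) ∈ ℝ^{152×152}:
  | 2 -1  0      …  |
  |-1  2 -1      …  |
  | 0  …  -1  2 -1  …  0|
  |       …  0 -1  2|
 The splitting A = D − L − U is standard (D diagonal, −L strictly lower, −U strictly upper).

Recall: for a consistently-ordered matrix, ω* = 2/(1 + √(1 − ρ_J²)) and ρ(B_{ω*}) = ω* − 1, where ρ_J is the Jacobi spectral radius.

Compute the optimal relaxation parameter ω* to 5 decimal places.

n=152: λ(B_J) = 1 − λ(A)/2 = cos(kπ/153); k=1 gives ρ_J = 0.99979.
√(1−ρ_J²) simplifies to sin(π/153) = 0.020532.
Young: ω* = 2/(1+√(1−ρ_J²)) = 2/(1+0.020532) = 2/1.020532 = 1.95976.
Hence ρ(B_{ω*}) = 1.95976 − 1 = 0.95976.

ω* = 1.95976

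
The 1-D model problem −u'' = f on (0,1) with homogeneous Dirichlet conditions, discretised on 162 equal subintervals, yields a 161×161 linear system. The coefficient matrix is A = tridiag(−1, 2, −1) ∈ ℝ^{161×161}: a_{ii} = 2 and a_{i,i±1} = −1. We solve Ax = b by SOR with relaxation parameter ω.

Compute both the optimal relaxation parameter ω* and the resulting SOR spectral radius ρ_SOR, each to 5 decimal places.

ω* = 1.96196, ρ_SOR = 0.96196

spectrum of D⁻¹(L+U) = {cos(kπ/162) : 1≤k≤161}; ρ_J = cos(π/162) = 0.99981.
√(1 − cos²(π/162)) = sin(π/162) ≈ 0.019391.
ω* = 2/(1+0.019391) = 1.96196
ρ(B_{ω*}) = ω*−1 = 0.96196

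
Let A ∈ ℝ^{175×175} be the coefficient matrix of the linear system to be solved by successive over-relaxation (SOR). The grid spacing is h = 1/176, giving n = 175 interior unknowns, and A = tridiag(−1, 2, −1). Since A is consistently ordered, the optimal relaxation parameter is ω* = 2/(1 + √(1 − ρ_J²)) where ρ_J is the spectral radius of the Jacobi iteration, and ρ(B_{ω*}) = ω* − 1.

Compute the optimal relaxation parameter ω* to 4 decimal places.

[ρ_J] n=175: ρ(B_J) = cos(π/(n+1)) = cos(π/176) = 0.9998.
√(1 − cos²(π/176)) = sin(π/176) ≈ 0.01785.
Then 2/(1+√(1−ρ_J²)) = 2/(1+0.01785); ω* = 2/1.01785 = 1.9649.
At ω = 1.9649 every |λ(B_ω)| = ω−1, so ρ_SOR = 0.9649.

ω* = 1.9649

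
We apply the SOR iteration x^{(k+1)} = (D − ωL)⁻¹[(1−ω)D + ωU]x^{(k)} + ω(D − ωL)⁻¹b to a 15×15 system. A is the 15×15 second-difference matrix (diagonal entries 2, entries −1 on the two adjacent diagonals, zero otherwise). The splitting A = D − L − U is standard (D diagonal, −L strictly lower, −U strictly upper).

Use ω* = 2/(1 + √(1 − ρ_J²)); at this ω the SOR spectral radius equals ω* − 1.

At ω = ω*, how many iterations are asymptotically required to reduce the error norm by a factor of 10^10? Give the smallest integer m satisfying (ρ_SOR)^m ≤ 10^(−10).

½·tridiag(1,0,1) at n=15: λ_k = cos(kπ/16); max |λ| at k=1 ⇒ ρ_J = cos(π/16) ≈ 0.9807853.
√(1−ρ_J²) simplifies to sin(π/16) = 0.1950903.
ω* = 2/(1+0.1950903) = 1.6735137
[ρ_SOR] ω* − 1 = 0.6735137.
For 10 digits: m = 10·ln10 / (−ln 0.6735137) = 23.0259/0.395247 = 58.257; round up → m = 59.

m = 59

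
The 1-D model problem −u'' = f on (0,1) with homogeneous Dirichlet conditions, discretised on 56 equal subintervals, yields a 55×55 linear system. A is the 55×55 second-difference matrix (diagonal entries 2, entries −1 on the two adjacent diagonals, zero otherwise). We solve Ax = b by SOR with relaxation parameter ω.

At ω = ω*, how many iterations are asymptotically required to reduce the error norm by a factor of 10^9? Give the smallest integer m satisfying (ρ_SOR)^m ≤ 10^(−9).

m = 185

ρ_J = max_k |cos(kπ/56)| = cos(π/56) = 0.9984268
1 − cos²(π/56) = sin²(π/56) ⇒ √(1−ρ_J²) = sin(π/56) = 0.0560704.
ω* = 2 / (1 + 0.0560704) = 2 / 1.0560704 ≈ 1.8938131.
ρ_SOR = ω* − 1 = 1.8938131 − 1 = 0.8938131.
ρ_SOR^m ≤ 10^(−9) ⇔ m ≥ 9·ln10/(−ln 0.8938131) = 20.7233/0.112259 = 184.603; m = ⌈184.603⌉ = 185.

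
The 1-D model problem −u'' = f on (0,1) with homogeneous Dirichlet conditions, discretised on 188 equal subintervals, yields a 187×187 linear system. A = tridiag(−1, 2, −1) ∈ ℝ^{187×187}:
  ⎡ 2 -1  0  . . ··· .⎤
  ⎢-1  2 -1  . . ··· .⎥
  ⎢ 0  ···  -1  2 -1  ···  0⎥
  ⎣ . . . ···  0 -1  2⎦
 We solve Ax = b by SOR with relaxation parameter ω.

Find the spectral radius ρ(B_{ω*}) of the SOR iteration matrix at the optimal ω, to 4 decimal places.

ρ_SOR = 0.9671

B_J for the 187×187 system has eigenvalues cos(kπ/188); ρ_J = cos(π/188) = 0.9999.
1 − cos²(π/188) = sin²(π/188) ⇒ √(1−ρ_J²) = sin(π/188) = 0.01671.
So ω* = 2/1.01671 = 1.9671 (Young).
Hence ρ(B_{ω*}) = 1.9671 − 1 = 0.9671.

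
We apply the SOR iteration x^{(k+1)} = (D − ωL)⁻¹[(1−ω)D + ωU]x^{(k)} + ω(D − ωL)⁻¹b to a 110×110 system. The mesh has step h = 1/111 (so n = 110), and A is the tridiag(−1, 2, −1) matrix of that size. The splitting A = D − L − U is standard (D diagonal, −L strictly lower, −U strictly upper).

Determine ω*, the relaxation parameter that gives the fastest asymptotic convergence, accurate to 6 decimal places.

B_J for the 110×110 system has eigenvalues cos(kπ/111); ρ_J = cos(π/111) = 0.999600.
1 − cos²(π/111) = sin²(π/111) ⇒ √(1−ρ_J²) = sin(π/111) = 0.0282989.
Young: ω* = 2/(1+√(1−ρ_J²)) = 2/(1+0.0282989) = 2/1.0282989 = 1.944960.
ρ_SOR = ω* − 1 ≈ 0.944960.

ω* = 1.944960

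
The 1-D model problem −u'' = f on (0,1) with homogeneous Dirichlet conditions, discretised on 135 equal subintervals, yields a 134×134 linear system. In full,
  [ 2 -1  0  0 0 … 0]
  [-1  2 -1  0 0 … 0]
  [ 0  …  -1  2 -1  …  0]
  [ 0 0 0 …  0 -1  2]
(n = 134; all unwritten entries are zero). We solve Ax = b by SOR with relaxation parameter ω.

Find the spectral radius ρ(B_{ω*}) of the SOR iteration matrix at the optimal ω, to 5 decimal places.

½·tridiag(1,0,1) at n=134: λ_k = cos(kπ/135); max |λ| at k=1 ⇒ ρ_J = cos(π/135) ≈ 0.99973.
√(1−ρ_J²) = |sin(π/135)| = 0.023269
So ω* = 2/1.023269 = 1.95452 (Young).
At ω = 1.95452 every |λ(B_ω)| = ω−1, so ρ_SOR = 0.95452.

ρ_SOR = 0.95452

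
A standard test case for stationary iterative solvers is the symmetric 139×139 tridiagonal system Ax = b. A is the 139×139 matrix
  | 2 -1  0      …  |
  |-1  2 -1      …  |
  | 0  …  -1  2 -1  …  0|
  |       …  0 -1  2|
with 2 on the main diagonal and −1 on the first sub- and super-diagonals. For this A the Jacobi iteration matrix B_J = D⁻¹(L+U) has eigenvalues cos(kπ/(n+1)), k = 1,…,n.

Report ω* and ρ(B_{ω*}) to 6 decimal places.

ω* = 1.956109, ρ_SOR = 0.956109

spectrum of D⁻¹(L+U) = {cos(kπ/140) : 1≤k≤139}; ρ_J = cos(π/140) = 0.999748.
√(1−ρ_J²) = |sin(π/140)| = 0.0224381
Young: ω* = 2/(1+√(1−ρ_J²)) = 2/(1+0.0224381) = 2/1.0224381 = 1.956109.
[ρ_SOR] ω* − 1 = 0.956109.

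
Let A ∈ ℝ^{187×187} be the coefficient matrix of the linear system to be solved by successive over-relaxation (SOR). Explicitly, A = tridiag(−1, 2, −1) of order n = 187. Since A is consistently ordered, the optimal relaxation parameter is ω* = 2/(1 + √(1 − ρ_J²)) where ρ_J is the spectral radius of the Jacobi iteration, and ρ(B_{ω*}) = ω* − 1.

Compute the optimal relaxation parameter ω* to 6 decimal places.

ω* = 1.967130

With n=187, ρ(Jacobi) = cos(π/188) = 0.999860.
√(1−ρ_J²) simplifies to sin(π/188) = 0.0167098.
ω* = 2 / (1 + 0.0167098) = 2 / 1.0167098 ≈ 1.967130.
ρ(B_{ω*}) = ω*−1 = 0.967130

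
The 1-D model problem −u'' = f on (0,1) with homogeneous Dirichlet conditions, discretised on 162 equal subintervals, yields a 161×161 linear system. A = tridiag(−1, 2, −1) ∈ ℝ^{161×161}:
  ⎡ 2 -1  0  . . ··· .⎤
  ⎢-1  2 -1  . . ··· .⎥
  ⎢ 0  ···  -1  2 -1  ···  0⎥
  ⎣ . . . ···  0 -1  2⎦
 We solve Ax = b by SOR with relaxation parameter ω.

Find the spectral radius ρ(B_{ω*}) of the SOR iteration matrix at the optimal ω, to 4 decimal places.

n=161: λ(B_J) = 1 − λ(A)/2 = cos(kπ/162); k=1 gives ρ_J = 0.9998.
1 − cos²(π/162) = sin²(π/162) ⇒ √(1−ρ_J²) = sin(π/162) = 0.01939.
So ω* = 2/1.01939 = 1.9620 (Young).
[ρ_SOR] ω* − 1 = 0.9620.

ρ_SOR = 0.9620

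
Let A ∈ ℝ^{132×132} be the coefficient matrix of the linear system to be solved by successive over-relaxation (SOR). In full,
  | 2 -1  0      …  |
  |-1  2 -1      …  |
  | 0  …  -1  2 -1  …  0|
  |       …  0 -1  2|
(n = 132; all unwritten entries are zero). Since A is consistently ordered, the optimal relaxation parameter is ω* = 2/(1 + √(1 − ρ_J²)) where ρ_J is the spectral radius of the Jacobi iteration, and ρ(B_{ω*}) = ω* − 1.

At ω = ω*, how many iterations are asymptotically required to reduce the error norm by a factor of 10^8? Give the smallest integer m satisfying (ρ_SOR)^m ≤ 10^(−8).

m = 390

With n=132, ρ(Jacobi) = cos(π/133) = 0.9997210.
√(1 − cos²(π/133)) = sin(π/133) ≈ 0.0236188.
[ω*] 2 ÷ (1 + 0.0236188) = 2 ÷ 1.0236188 = 1.9538524.
Hence ρ(B_{ω*}) = 1.9538524 − 1 = 0.9538524.
m ≥ 8·ln10 / (−ln 0.9538524) = 389.887; smallest integer m = 390.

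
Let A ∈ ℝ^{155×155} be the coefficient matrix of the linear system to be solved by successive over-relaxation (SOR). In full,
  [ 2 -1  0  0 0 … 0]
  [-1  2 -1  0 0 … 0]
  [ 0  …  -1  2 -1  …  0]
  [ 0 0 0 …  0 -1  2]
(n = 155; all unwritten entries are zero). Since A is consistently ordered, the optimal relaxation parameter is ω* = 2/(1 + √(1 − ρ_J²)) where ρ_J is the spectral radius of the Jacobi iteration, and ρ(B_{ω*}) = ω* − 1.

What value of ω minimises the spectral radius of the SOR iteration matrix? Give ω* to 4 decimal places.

ω* = 1.9605

n=155: λ(B_J) = 1 − λ(A)/2 = cos(kπ/156); k=1 gives ρ_J = 0.9998.
√(1 − cos²(π/156)) = sin(π/156) ≈ 0.02014.
ω* = 2/(1+0.02014) = 1.9605
At ω = 1.9605 every |λ(B_ω)| = ω−1, so ρ_SOR = 0.9605.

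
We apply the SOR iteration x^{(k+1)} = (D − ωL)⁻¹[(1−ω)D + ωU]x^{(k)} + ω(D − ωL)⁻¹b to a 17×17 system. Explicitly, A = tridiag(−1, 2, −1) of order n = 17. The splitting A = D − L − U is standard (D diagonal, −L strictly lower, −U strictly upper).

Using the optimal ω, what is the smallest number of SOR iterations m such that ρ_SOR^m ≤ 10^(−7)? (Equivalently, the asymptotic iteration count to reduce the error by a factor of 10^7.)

m = 46

With n=17, ρ(Jacobi) = cos(π/18) = 0.9848078.
1 − cos²(π/18) = sin²(π/18) ⇒ √(1−ρ_J²) = sin(π/18) = 0.1736482.
[ω*] 2 ÷ (1 + 0.1736482) = 2 ÷ 1.1736482 = 1.7040882.
[ρ_SOR] ω* − 1 = 0.7040882.
Need (0.7040882)^m ≤ 10^(−7): m ≥ 7·ln10/|ln 0.7040882| = 16.1181/0.350852 = 45.940 ⇒ m = 46.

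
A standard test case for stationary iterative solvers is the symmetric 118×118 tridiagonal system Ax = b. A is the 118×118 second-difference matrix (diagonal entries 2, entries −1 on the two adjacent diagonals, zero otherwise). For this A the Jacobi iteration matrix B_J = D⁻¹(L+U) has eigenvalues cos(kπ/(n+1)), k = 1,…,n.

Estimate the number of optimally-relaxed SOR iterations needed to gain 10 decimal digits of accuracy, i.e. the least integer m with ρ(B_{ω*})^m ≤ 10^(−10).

m = 437

With n=118, ρ(Jacobi) = cos(π/119) = 0.9996515.
√(1−ρ_J²) simplifies to sin(π/119) = 0.0263969.
ω* = 2/(1+0.0263969) = 1.9485640
Hence ρ(B_{ω*}) = 1.9485640 − 1 = 0.9485640.
For 10 digits: m = 10·ln10 / (−ln 0.9485640) = 23.0259/0.052806 = 436.047; round up → m = 437.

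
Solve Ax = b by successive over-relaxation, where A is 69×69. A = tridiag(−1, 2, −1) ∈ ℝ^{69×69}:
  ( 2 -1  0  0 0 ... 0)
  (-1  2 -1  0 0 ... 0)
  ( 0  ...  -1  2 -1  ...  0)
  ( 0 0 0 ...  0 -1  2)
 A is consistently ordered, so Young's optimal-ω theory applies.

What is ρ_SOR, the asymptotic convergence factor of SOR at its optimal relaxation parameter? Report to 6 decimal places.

ρ_SOR = 0.914123

spectrum of D⁻¹(L+U) = {cos(kπ/70) : 1≤k≤69}; ρ_J = cos(π/70) = 0.998993.
√(1−ρ_J²) = |sin(π/70)| = 0.0448648
ω* = 2/(1+0.0448648) = 1.914123
At ω = 1.914123 every |λ(B_ω)| = ω−1, so ρ_SOR = 0.914123.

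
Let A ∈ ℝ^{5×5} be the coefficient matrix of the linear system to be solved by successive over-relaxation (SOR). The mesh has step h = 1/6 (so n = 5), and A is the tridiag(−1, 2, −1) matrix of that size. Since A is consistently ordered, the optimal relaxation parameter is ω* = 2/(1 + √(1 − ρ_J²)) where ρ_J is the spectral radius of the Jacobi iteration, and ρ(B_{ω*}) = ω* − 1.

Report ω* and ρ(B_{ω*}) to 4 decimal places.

ρ_J = max_k |cos(kπ/6)| = cos(π/6) = 0.8660
√(1−ρ_J²) = |sin(π/6)| = 0.50000
Then 2/(1+√(1−ρ_J²)) = 2/(1+0.50000); ω* = 2/1.50000 = 1.3333.
ρ_SOR = ω* − 1 ≈ 0.3333.

ω* = 1.3333, ρ_SOR = 0.3333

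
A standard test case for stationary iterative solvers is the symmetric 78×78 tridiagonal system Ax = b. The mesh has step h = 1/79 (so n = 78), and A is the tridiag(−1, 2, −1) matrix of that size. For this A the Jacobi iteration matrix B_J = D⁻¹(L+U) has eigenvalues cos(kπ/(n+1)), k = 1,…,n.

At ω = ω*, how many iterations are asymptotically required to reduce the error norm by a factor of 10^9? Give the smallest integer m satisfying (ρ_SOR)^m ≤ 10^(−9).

m = 261

With n=78, ρ(Jacobi) = cos(π/79) = 0.9992094.
1 − cos²(π/79) = sin²(π/79) ⇒ √(1−ρ_J²) = sin(π/79) = 0.0397565.
ω* = 2/(1+0.0397565) = 1.9235273
At ω = 1.9235273 every |λ(B_ω)| = ω−1, so ρ_SOR = 0.9235273.
m ≥ 9·ln10 / (−ln 0.9235273) = 260.491; smallest integer m = 261.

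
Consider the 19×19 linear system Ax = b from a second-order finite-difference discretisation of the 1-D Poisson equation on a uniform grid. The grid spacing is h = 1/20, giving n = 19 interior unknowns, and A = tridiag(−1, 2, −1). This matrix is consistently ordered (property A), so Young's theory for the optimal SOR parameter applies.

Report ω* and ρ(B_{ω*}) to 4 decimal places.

ω* = 1.7295, ρ_SOR = 0.7295

With n=19, ρ(Jacobi) = cos(π/20) = 0.9877.
√(1 − cos²(π/20)) = sin(π/20) ≈ 0.15643.
ω* = 2/(1+0.15643) = 1.7295
and ρ(B_{ω*}) = 1.7295 − 1 = 0.7295.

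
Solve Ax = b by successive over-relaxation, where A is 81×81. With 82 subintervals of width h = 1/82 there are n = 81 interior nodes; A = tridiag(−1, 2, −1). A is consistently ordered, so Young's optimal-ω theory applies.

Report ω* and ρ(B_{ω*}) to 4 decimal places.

ω* = 1.9262, ρ_SOR = 0.9262

spectrum of D⁻¹(L+U) = {cos(kπ/82) : 1≤k≤81}; ρ_J = cos(π/82) = 0.9993.
√(1−ρ_J²) = |sin(π/82)| = 0.03830
ω* = 2 / (1 + 0.03830) = 2 / 1.03830 ≈ 1.9262.
ρ_SOR = ω* − 1 ≈ 0.9262.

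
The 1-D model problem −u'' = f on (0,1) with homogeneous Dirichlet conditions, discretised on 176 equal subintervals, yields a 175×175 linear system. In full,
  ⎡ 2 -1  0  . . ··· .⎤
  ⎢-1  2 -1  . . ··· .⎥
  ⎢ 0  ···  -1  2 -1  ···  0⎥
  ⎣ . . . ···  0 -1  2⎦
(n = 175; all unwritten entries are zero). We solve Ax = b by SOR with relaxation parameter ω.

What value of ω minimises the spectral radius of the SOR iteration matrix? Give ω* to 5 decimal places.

ω* = 1.96493

spectrum of D⁻¹(L+U) = {cos(kπ/176) : 1≤k≤175}; ρ_J = cos(π/176) = 0.99984.
√(1 − cos²(π/176)) = sin(π/176) ≈ 0.017849.
ω* = 2 / (1 + 0.017849) = 2 / 1.017849 ≈ 1.96493.
ρ_SOR = ω* − 1 = 1.96493 − 1 = 0.96493.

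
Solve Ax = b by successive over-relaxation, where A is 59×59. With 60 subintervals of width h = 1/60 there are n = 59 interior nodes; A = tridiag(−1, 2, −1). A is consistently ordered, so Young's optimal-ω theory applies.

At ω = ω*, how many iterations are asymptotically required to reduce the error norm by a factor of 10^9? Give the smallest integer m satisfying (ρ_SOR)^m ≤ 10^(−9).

m = 198

n=59: λ(B_J) = 1 − λ(A)/2 = cos(kπ/60); k=1 gives ρ_J = 0.9986295.
√(1−ρ_J²) = |sin(π/60)| = 0.0523360
[ω*] 2 ÷ (1 + 0.0523360) = 2 ÷ 1.0523360 = 1.9005337.
[ρ_SOR] ω* − 1 = 0.9005337.
For 9 digits: m = 9·ln10 / (−ln 0.9005337) = 20.7233/0.104768 = 197.802; round up → m = 198.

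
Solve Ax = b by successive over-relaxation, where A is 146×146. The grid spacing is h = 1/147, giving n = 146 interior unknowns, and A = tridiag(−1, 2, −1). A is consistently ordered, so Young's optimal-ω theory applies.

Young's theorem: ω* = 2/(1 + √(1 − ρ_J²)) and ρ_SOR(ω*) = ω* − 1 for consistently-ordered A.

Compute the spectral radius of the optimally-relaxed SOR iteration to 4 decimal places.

ρ_SOR = 0.9582

B_J for the 146×146 system has eigenvalues cos(kπ/147); ρ_J = cos(π/147) = 0.9998.
√(1 − cos²(π/147)) = sin(π/147) ≈ 0.02137.
ω* = 2/(1 + 0.02137) = 2/1.02137 = 1.9582.
Hence ρ(B_{ω*}) = 1.9582 − 1 = 0.9582.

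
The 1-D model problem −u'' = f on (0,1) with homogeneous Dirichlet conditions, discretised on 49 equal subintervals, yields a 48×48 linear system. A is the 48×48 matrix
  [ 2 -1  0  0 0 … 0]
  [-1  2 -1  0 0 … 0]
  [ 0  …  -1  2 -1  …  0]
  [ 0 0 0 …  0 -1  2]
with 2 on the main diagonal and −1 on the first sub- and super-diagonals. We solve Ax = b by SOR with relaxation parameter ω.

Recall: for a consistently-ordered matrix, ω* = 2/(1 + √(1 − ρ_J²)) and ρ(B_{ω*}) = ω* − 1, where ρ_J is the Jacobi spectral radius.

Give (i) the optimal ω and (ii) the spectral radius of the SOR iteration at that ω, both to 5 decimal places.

½·tridiag(1,0,1) at n=48: λ_k = cos(kπ/49); max |λ| at k=1 ⇒ ρ_J = cos(π/49) ≈ 0.99795.
√(1−ρ_J²) = |sin(π/49)| = 0.064070
Then 2/(1+√(1−ρ_J²)) = 2/(1+0.064070); ω* = 2/1.064070 = 1.87958.
ρ(B_{ω*}) = ω*−1 = 0.87958

ω* = 1.87958, ρ_SOR = 0.87958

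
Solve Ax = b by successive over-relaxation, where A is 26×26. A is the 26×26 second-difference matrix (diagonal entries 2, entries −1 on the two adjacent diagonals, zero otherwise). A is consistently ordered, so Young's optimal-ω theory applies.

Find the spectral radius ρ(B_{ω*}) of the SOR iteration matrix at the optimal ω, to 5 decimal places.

ρ_SOR = 0.79197

ρ_J = max_k |cos(kπ/27)| = cos(π/27) = 0.99324
√(1−ρ_J²) = |sin(π/27)| = 0.116093
Young: ω* = 2/(1+√(1−ρ_J²)) = 2/(1+0.116093) = 2/1.116093 = 1.79197.
[ρ_SOR] ω* − 1 = 0.79197.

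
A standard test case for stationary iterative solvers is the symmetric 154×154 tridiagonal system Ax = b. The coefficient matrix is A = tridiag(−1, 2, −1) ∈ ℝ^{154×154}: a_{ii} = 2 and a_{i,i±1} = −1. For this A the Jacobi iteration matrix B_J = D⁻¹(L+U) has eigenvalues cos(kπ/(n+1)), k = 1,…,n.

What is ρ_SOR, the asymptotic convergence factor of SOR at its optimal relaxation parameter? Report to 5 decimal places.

ρ_SOR = 0.96027

[ρ_J] n=154: ρ(B_J) = cos(π/(n+1)) = cos(π/155) = 0.99979.
root = sin(π/155) = 0.020267  (since 1−cos² = sin²).
Then 2/(1+√(1−ρ_J²)) = 2/(1+0.020267); ω* = 2/1.020267 = 1.96027.
[ρ_SOR] ω* − 1 = 0.96027.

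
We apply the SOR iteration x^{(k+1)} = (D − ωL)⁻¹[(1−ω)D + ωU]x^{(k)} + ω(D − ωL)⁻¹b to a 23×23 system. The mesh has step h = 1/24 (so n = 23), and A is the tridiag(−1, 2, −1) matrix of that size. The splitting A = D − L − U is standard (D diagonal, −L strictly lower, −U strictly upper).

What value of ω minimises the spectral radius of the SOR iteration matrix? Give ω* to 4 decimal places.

ω* = 1.7691

[ρ_J] n=23: ρ(B_J) = cos(π/(n+1)) = cos(π/24) = 0.9914.
√(1−ρ_J²) = |sin(π/24)| = 0.13053
ω* = 2/(1 + 0.13053) = 2/1.13053 = 1.7691.
ρ_SOR = ω* − 1 = 1.7691 − 1 = 0.7691.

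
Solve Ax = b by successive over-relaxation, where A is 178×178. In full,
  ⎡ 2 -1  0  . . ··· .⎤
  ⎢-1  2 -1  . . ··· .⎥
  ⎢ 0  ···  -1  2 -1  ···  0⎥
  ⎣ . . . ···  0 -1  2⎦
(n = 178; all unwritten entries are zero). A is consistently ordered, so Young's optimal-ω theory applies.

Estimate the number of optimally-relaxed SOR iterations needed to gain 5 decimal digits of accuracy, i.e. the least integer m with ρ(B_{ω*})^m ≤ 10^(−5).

m = 328

ρ_J = max_k |cos(kπ/179)| = cos(π/179) = 0.9998460
1 − cos²(π/179) = sin²(π/179) ⇒ √(1−ρ_J²) = sin(π/179) = 0.0175499.
Young: ω* = 2/(1+√(1−ρ_J²)) = 2/(1+0.0175499) = 2/1.0175499 = 1.9655056.
ρ_SOR = ω* − 1 = 1.9655056 − 1 = 0.9655056.
For 5 digits: m = 5·ln10 / (−ln 0.9655056) = 11.5129/0.0351034 = 327.971; round up → m = 328.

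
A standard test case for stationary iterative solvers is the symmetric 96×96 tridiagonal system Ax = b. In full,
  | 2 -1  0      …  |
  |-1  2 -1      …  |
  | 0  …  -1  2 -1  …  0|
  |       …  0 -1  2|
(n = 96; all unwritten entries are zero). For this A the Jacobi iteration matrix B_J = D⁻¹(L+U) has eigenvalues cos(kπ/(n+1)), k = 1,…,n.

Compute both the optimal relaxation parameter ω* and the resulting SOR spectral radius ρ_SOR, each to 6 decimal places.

ω* = 1.937268, ρ_SOR = 0.937268

ρ_J = max_k |cos(kπ/97)| = cos(π/97) = 0.999476
root = sin(π/97) = 0.0323819  (since 1−cos² = sin²).
Then 2/(1+√(1−ρ_J²)) = 2/(1+0.0323819); ω* = 2/1.0323819 = 1.937268.
[ρ_SOR] ω* − 1 = 0.937268.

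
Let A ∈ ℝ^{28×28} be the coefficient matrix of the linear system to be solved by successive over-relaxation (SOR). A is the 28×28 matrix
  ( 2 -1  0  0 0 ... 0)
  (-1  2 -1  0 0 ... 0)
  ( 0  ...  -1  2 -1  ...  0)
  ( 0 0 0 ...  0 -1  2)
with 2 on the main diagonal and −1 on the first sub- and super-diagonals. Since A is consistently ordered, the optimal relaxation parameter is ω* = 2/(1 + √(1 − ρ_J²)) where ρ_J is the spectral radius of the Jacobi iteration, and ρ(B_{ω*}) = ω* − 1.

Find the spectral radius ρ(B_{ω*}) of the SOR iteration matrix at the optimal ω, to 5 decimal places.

ρ_SOR = 0.80486

[ρ_J] n=28: ρ(B_J) = cos(π/(n+1)) = cos(π/29) = 0.99414.
√(1−ρ_J²) simplifies to sin(π/29) = 0.108119.
ω* = 2/(1 + 0.108119) = 2/1.108119 = 1.80486.
[ρ_SOR] ω* − 1 = 0.80486.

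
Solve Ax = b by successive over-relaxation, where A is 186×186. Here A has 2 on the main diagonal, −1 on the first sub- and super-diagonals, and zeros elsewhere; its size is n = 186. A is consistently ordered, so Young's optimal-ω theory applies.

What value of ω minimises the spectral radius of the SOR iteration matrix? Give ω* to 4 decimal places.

spectrum of D⁻¹(L+U) = {cos(kπ/187) : 1≤k≤186}; ρ_J = cos(π/187) = 0.9999.
root = sin(π/187) = 0.01680  (since 1−cos² = sin²).
ω* = 2 / (1 + 0.01680) = 2 / 1.01680 ≈ 1.9670.
and ρ(B_{ω*}) = 1.9670 − 1 = 0.9670.

ω* = 1.9670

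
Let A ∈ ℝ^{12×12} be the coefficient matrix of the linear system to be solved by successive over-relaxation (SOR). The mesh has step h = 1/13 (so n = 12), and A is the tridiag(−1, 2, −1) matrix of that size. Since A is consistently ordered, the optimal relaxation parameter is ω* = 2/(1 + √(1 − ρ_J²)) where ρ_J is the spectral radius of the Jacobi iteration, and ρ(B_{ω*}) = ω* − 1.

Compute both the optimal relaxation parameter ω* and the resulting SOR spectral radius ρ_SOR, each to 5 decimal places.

ω* = 1.61379, ρ_SOR = 0.61379

ρ_J = max_k |cos(kπ/13)| = cos(π/13) = 0.97094
√(1−ρ_J²) = |sin(π/13)| = 0.239316
ω* = 2 / (1 + 0.239316) = 2 / 1.239316 ≈ 1.61379.
ρ_SOR = ω* − 1 = 1.61379 − 1 = 0.61379.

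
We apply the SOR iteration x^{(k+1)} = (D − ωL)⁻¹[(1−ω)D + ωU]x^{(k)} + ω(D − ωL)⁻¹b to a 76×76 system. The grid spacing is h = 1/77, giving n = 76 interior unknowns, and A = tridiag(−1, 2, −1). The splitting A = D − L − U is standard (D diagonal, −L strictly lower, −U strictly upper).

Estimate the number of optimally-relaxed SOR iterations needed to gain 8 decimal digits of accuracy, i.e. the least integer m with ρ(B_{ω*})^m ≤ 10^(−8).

With n=76, ρ(Jacobi) = cos(π/77) = 0.9991678.
1 − cos²(π/77) = sin²(π/77) ⇒ √(1−ρ_J²) = sin(π/77) = 0.0407886.
Then 2/(1+√(1−ρ_J²)) = 2/(1+0.0407886); ω* = 2/1.0407886 = 1.9216198.
At ω = 1.9216198 every |λ(B_ω)| = ω−1, so ρ_SOR = 0.9216198.
m ≥ 8·ln10 / (−ln 0.9216198) = 225.682; smallest integer m = 226.

m = 226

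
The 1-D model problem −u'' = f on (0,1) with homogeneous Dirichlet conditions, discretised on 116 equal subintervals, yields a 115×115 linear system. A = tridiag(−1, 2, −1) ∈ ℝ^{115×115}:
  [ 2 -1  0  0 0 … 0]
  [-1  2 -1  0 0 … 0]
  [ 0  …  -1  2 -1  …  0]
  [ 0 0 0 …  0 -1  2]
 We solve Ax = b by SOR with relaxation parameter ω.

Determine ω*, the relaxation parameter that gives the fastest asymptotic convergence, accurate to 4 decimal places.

[ρ_J] n=115: ρ(B_J) = cos(π/(n+1)) = cos(π/116) = 0.9996.
root = sin(π/116) = 0.02708  (since 1−cos² = sin²).
So ω* = 2/1.02708 = 1.9473 (Young).
At ω = 1.9473 every |λ(B_ω)| = ω−1, so ρ_SOR = 0.9473.

ω* = 1.9473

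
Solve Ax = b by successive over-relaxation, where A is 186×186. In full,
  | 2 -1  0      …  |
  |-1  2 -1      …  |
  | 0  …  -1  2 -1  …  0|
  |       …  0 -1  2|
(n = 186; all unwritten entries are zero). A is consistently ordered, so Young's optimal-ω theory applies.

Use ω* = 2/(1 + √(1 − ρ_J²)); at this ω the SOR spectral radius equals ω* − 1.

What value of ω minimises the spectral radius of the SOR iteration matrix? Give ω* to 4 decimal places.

ω* = 1.9670

spectrum of D⁻¹(L+U) = {cos(kπ/187) : 1≤k≤186}; ρ_J = cos(π/187) = 0.9999.
√(1 − cos²(π/187)) = sin(π/187) ≈ 0.01680.
Young: ω* = 2/(1+√(1−ρ_J²)) = 2/(1+0.01680) = 2/1.01680 = 1.9670.
ρ(B_{ω*}) = ω*−1 = 0.9670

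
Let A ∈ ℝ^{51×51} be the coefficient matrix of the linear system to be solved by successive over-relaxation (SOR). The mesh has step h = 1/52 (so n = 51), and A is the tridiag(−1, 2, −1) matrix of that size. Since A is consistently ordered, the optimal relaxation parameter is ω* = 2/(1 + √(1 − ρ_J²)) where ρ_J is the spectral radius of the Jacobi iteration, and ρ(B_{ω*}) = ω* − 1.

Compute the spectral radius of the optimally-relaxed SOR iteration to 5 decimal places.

ρ_J = max_k |cos(kπ/52)| = cos(π/52) = 0.99818
√(1−ρ_J²) simplifies to sin(π/52) = 0.060378.
ω* = 2/(1 + 0.060378) = 2/1.060378 = 1.88612.
At ω = 1.88612 every |λ(B_ω)| = ω−1, so ρ_SOR = 0.88612.

ρ_SOR = 0.88612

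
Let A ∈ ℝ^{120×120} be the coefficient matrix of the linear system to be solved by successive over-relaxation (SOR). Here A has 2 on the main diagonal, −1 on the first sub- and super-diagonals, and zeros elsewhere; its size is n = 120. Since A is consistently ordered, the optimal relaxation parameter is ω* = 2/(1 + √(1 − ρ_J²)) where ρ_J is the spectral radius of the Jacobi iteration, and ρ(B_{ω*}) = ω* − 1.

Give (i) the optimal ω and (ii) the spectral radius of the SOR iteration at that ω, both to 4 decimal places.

[ρ_J] n=120: ρ(B_J) = cos(π/(n+1)) = cos(π/121) = 0.9997.
√(1−ρ_J²) = |sin(π/121)| = 0.02596
[ω*] 2 ÷ (1 + 0.02596) = 2 ÷ 1.02596 = 1.9494.
ρ(B_{ω*}) = ω*−1 = 0.9494

ω* = 1.9494, ρ_SOR = 0.9494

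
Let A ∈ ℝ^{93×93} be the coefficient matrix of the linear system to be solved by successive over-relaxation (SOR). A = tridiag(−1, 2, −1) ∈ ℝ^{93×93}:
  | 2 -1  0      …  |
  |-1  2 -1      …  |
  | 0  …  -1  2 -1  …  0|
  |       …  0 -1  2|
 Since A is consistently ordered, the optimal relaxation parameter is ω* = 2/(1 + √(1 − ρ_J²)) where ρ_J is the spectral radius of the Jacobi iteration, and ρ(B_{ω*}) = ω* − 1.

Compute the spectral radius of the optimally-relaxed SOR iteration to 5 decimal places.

ρ_SOR = 0.93533

n=93: λ(B_J) = 1 − λ(A)/2 = cos(kπ/94); k=1 gives ρ_J = 0.99944.
√(1 − cos²(π/94)) = sin(π/94) ≈ 0.033415.
ω* = 2 / (1 + 0.033415) = 2 / 1.033415 ≈ 1.93533.
At ω = 1.93533 every |λ(B_ω)| = ω−1, so ρ_SOR = 0.93533.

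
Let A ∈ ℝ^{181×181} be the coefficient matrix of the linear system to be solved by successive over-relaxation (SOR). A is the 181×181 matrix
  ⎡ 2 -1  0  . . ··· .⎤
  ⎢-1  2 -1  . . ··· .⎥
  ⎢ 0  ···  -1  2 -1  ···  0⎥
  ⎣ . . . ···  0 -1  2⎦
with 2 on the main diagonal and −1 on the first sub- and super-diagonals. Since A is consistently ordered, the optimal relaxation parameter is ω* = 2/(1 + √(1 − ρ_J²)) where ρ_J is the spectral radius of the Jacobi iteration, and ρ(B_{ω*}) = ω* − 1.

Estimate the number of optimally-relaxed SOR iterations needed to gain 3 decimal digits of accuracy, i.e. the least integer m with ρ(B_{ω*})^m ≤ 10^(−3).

spectrum of D⁻¹(L+U) = {cos(kπ/182) : 1≤k≤181}; ρ_J = cos(π/182) = 0.9998510.
root = sin(π/182) = 0.0172606  (since 1−cos² = sin²).
Then 2/(1+√(1−ρ_J²)) = 2/(1+0.0172606); ω* = 2/1.0172606 = 1.9660645.
ρ_SOR = ω* − 1 = 1.9660645 − 1 = 0.9660645.
Need (0.9660645)^m ≤ 10^(−3): m ≥ 3·ln10/|ln 0.9660645| = 6.90776/0.0345247 = 200.082 ⇒ m = 201.

m = 201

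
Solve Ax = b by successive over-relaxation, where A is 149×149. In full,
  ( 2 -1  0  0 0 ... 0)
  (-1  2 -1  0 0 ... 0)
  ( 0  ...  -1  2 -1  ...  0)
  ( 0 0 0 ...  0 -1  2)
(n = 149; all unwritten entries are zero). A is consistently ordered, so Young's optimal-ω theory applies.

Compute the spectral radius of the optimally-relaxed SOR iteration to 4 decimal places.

ρ_SOR = 0.9590

n=149: λ(B_J) = 1 − λ(A)/2 = cos(kπ/150); k=1 gives ρ_J = 0.9998.
1 − cos²(π/150) = sin²(π/150) ⇒ √(1−ρ_J²) = sin(π/150) = 0.02094.
Then 2/(1+√(1−ρ_J²)) = 2/(1+0.02094); ω* = 2/1.02094 = 1.9590.
ρ_SOR = ω* − 1 = 1.9590 − 1 = 0.9590.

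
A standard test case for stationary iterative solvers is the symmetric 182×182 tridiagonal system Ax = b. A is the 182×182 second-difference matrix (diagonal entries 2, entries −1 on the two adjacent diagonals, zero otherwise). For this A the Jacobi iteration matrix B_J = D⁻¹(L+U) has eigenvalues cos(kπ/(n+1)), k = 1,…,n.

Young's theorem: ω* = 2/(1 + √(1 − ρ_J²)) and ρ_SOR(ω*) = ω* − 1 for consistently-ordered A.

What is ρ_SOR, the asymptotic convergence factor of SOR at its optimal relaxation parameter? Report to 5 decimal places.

ρ_SOR = 0.96625

ρ_J = max_k |cos(kπ/183)| = cos(π/183) = 0.99985
root = sin(π/183) = 0.017166  (since 1−cos² = sin²).
So ω* = 2/1.017166 = 1.96625 (Young).
ρ(B_{ω*}) = ω*−1 = 0.96625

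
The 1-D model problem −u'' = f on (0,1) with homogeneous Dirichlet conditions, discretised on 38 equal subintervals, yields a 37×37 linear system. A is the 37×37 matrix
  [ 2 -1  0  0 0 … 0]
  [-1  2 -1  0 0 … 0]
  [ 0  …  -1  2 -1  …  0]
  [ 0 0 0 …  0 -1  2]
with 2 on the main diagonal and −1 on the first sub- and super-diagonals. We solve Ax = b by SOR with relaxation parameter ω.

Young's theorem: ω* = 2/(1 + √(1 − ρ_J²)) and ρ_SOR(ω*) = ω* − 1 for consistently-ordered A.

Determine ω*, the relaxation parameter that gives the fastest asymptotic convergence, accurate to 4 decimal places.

½·tridiag(1,0,1) at n=37: λ_k = cos(kπ/38); max |λ| at k=1 ⇒ ρ_J = cos(π/38) ≈ 0.9966.
1 − cos²(π/38) = sin²(π/38) ⇒ √(1−ρ_J²) = sin(π/38) = 0.08258.
Then 2/(1+√(1−ρ_J²)) = 2/(1+0.08258); ω* = 2/1.08258 = 1.8474.
and ρ(B_{ω*}) = 1.8474 − 1 = 0.8474.

ω* = 1.8474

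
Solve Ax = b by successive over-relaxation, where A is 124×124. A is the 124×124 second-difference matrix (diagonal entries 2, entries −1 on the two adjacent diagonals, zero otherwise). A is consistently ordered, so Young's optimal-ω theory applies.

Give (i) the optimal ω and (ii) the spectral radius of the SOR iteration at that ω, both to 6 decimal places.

ω* = 1.950972, ρ_SOR = 0.950972

ρ_J = max_k |cos(kπ/125)| = cos(π/125) = 0.999684
√(1−ρ_J²) simplifies to sin(π/125) = 0.0251301.
ω* = 2/(1 + 0.0251301) = 2/1.0251301 = 1.950972.
Hence ρ(B_{ω*}) = 1.950972 − 1 = 0.950972.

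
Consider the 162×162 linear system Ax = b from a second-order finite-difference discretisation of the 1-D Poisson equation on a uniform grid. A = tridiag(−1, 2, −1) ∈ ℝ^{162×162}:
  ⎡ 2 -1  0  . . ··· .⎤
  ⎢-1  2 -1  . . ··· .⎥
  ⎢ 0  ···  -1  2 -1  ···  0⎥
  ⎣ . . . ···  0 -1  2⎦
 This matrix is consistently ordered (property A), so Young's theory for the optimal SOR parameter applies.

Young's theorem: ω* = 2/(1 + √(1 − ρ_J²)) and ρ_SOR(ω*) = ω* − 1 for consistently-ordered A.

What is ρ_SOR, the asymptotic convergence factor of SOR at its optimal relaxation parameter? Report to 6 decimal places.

ρ_SOR = 0.962184

[ρ_J] n=162: ρ(B_J) = cos(π/(n+1)) = cos(π/163) = 0.999814.
√(1−ρ_J²) = |sin(π/163)| = 0.0192724
So ω* = 2/1.0192724 = 1.962184 (Young).
Hence ρ(B_{ω*}) = 1.962184 − 1 = 0.962184.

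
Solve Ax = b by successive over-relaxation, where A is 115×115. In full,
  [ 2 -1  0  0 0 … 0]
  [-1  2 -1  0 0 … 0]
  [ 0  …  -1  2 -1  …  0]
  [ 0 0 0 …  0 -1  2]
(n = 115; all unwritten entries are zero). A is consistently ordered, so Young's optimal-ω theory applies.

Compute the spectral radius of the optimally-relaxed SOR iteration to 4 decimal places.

[ρ_J] n=115: ρ(B_J) = cos(π/(n+1)) = cos(π/116) = 0.9996.
√(1−ρ_J²) = |sin(π/116)| = 0.02708
Young: ω* = 2/(1+√(1−ρ_J²)) = 2/(1+0.02708) = 2/1.02708 = 1.9473.
ρ_SOR = ω* − 1 = 1.9473 − 1 = 0.9473.

ρ_SOR = 0.9473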